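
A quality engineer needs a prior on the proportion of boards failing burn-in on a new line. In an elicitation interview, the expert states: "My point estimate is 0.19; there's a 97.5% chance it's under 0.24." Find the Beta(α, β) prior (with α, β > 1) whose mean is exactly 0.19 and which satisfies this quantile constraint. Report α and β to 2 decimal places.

α ≈ 48.97, β ≈ 208.76

With mean 0.19 fixed, write α = 0.19s, β = 0.81s where s = α+β.
Need P(θ < 0.24) = 0.975 under Beta(0.19s, 0.81s). Normal approximation: (q−m)/√(m(1−m)/s) ≈ z_{0.975} = 1.96, so s ≈ 0.19·0.81·(1.96)²/(0.24−0.19)² = 236.5.
At s = 236.5: P(θ<0.24) ≈ 0.970. Adjusting to match 0.975 gives s ≈ 257.73.
So α = 0.19·257.73 ≈ 48.97, β = 0.81·257.73 ≈ 208.76.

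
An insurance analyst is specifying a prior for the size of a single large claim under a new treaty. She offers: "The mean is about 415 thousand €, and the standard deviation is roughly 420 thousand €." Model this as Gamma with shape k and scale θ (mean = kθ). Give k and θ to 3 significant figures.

For Gamma(k, scale θ): mean = kθ, variance = kθ², so CV = 1/√k.
CV = SD/mean = 420/415 = 1.012, hence k = 1/CV² = 0.976.
Then θ = mean/k = 415/0.976 = 425.

k ≈ 0.976, θ ≈ 425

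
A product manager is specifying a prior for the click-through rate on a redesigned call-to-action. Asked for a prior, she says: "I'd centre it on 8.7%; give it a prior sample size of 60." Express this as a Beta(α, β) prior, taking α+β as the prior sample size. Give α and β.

α = 5.22, β = 54.78

Under the effective-sample-size interpretation, Beta(α, β) has prior mean α/(α+β) and prior sample size α+β.
So α+β = 60 and α/(α+β) = 0.087, giving α = 0.087·60 = 5.22 and β = 60 − 5.22 = 54.78.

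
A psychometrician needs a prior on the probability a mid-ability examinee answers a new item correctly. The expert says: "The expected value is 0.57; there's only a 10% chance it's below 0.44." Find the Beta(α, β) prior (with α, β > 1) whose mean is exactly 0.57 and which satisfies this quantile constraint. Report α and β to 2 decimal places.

α ≈ 13.65, β ≈ 10.30

With mean 0.57 fixed, write α = 0.57s, β = 0.43s where s = α+β.
Need P(θ < 0.44) = 0.1 under Beta(0.57s, 0.43s). Normal approximation: (q−m)/√(m(1−m)/s) ≈ z_{0.1} = -1.28, so s ≈ 0.57·0.43·(-1.28)²/(0.44−0.57)² = 23.8.
At s = 23.8: P(θ<0.44) ≈ 0.101. Adjusting to match 0.1 gives s ≈ 23.95.
So α = 0.57·23.95 ≈ 13.65, β = 0.43·23.95 ≈ 10.30.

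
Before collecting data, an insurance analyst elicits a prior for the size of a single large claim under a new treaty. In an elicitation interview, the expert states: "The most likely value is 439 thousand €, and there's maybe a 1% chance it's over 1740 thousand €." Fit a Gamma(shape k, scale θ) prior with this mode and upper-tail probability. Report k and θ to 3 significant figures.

k ≈ 3.21, θ ≈ 199

Gamma(k,θ) with k>1 has mode (k−1)θ, so θ = 439/(k−1).
Need P(X < 1740) = 0.99 with θ tied to k this way. Start at k = 2, θ = 439: P(X<1740) ≈ 0.906.
Too low — raise k to concentrate. Iterating converges to k ≈ 3.21.
Then θ = 439/(3.21−1) ≈ 199.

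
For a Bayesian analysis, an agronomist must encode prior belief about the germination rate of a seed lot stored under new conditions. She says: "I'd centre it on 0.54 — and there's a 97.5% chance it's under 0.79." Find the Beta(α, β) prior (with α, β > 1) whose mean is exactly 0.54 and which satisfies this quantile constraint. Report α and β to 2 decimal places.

α ≈ 7.04, β ≈ 6.00

With mean 0.54 fixed, write α = 0.54s, β = 0.46s where s = α+β.
Need P(θ < 0.79) = 0.975 under Beta(0.54s, 0.46s). Normal approximation: (q−m)/√(m(1−m)/s) ≈ z_{0.975} = 1.96, so s ≈ 0.54·0.46·(1.96)²/(0.79−0.54)² = 15.3.
At s = 15.3: P(θ<0.79) ≈ 0.983. Adjusting to match 0.975 gives s ≈ 13.04.
So α = 0.54·13.04 ≈ 7.04, β = 0.46·13.04 ≈ 6.00.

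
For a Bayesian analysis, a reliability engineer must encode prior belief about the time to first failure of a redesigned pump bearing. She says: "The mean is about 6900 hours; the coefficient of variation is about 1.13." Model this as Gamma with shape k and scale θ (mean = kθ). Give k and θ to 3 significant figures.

For Gamma(k, scale θ): mean = kθ, variance = kθ², so CV = 1/√k.
CV = 1.13, hence k = 1/CV² = 0.783.
Then θ = mean/k = 6900/0.783 = 8810.

k ≈ 0.783, θ ≈ 8810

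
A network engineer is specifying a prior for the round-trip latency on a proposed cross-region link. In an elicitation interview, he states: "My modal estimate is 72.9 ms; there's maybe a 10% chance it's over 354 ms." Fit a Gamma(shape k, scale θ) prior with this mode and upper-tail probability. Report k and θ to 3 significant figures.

k ≈ 1.71, θ ≈ 102

Gamma(k,θ) with k>1 has mode (k−1)θ, so θ = 72.9/(k−1).
Need P(X < 354) = 0.9 with θ tied to k this way. Start at k = 2, θ = 72.9: P(X<354) ≈ 0.954.
Too high — lower k to spread out. Iterating converges to k ≈ 1.71.
Then θ = 72.9/(1.71−1) ≈ 102.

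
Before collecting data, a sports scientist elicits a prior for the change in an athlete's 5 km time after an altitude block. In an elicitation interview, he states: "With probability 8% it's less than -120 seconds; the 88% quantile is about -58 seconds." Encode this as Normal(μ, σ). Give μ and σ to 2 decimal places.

μ = -86.24, σ = 24.03

For Normal(μ,σ), the p-quantile is μ + z_p·σ. Here z_{0.08} = -1.405, z_{0.88} = 1.175.
So -120 = μ − 1.405σ and -58 = μ + 1.175σ.
Subtracting: σ = (-58 − -120)/(1.175 − (-1.405)) = 24.03.
Then μ = -120 − (-1.405)·24.03 = -86.24.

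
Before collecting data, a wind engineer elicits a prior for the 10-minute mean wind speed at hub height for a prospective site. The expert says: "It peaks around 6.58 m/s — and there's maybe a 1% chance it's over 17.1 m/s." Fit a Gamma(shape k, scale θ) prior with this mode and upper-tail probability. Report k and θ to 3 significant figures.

Gamma(k,θ) with k>1 has mode (k−1)θ, so θ = 6.58/(k−1).
Need P(X < 17.1) = 0.99 with θ tied to k this way. Start at k = 2, θ = 6.58: P(X<17.1) ≈ 0.732.
Too low — raise k to concentrate. Iterating converges to k ≈ 6.1.
Then θ = 6.58/(6.1−1) ≈ 1.29.

k ≈ 6.1, θ ≈ 1.29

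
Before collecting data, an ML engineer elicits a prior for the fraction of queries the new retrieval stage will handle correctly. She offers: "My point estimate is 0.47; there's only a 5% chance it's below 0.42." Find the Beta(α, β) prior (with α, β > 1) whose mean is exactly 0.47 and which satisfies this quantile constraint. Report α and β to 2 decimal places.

With mean 0.47 fixed, write α = 0.47s, β = 0.53s where s = α+β.
Need P(θ < 0.42) = 0.05 under Beta(0.47s, 0.53s). Normal approximation: (q−m)/√(m(1−m)/s) ≈ z_{0.05} = -1.64, so s ≈ 0.47·0.53·(-1.64)²/(0.42−0.47)² = 269.6.
At s = 269.6: P(θ<0.42) ≈ 0.049. Adjusting to match 0.05 gives s ≈ 267.35.
So α = 0.47·267.35 ≈ 125.65, β = 0.53·267.35 ≈ 141.69.

α ≈ 125.65, β ≈ 141.69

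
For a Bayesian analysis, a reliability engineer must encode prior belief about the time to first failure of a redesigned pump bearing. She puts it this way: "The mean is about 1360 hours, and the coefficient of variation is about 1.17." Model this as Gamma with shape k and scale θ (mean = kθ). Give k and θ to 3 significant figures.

For Gamma(k, scale θ): mean = kθ, variance = kθ², so CV = 1/√k.
CV = 1.17, hence k = 1/CV² = 0.731.
Then θ = mean/k = 1360/0.731 = 1860.

k ≈ 0.731, θ ≈ 1860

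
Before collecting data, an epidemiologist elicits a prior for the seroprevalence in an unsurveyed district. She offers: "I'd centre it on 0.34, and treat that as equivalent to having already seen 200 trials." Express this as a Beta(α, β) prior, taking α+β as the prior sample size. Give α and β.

α = 68, β = 132

Under the effective-sample-size interpretation, Beta(α, β) has prior mean α/(α+β) and prior sample size α+β.
So α+β = 200 and α/(α+β) = 0.34, giving α = 0.34·200 = 68 and β = 200 − 68 = 132.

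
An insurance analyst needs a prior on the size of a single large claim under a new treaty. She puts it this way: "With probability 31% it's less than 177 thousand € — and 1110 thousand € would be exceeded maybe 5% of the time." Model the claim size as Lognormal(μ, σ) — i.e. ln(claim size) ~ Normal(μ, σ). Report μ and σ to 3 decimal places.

If T ~ Lognormal(μ,σ) then ln T ~ Normal(μ,σ), so the p-quantile of ln T is μ + z_p·σ.
ln(177) = 5.176 and ln(1110) = 7.012; z_{0.31} = -0.4959, z_{0.95} = 1.645.
σ = (7.012 − 5.176)/(1.645 − (-0.4959)) = 0.858.
μ = 5.176 − (-0.4959)·0.858 = 5.601.

μ ≈ 5.601, σ ≈ 0.858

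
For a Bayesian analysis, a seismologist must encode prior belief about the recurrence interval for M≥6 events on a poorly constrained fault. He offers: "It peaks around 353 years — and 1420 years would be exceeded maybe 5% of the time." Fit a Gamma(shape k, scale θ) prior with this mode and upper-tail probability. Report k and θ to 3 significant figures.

Gamma(k,θ) with k>1 has mode (k−1)θ, so θ = 353/(k−1).
Need P(X < 1420) = 0.95 with θ tied to k this way. Start at k = 2, θ = 353: P(X<1420) ≈ 0.910.
Too low — raise k to concentrate. Iterating converges to k ≈ 2.3.
Then θ = 353/(2.3−1) ≈ 272.

k ≈ 2.3, θ ≈ 272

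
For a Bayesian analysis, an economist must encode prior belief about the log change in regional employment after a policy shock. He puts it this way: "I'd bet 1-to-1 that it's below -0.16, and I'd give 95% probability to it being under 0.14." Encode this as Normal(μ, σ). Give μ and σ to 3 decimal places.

For Normal(μ,σ), the p-quantile is μ + z_p·σ. Here z_{0.5} = 0, z_{0.95} = 1.645.
So -0.16 = μ + 0σ and 0.14 = μ + 1.645σ.
Subtracting: σ = (0.14 − -0.16)/(1.645 − (0)) = 0.182.
Then μ = -0.16 − (0)·0.182 = -0.160.

μ = -0.160, σ = 0.182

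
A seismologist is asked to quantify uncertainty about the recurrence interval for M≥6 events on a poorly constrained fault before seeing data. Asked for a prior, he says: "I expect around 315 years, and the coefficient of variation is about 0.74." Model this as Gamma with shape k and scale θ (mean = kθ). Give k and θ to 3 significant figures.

k ≈ 1.83, θ ≈ 172

For Gamma(k, scale θ): mean = kθ, variance = kθ², so CV = 1/√k.
CV = 0.74, hence k = 1/CV² = 1.83.
Then θ = mean/k = 315/1.83 = 172.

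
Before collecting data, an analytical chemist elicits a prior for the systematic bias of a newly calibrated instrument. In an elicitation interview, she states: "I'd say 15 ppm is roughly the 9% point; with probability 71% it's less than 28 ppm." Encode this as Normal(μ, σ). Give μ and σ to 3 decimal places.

The p-quantile of Normal(μ,σ) is μ + z_p·σ, with z_{0.09} = -1.341 and z_{0.71} = 0.5534.
Eliminate σ: μ = (z₂·x₁ − z₁·x₂)/(z₂ − z₁) = (0.5534·15 − (-1.341)·28)/1.894 = 24.202.
Then σ = (x₂ − x₁)/(z₂ − z₁) = (28 − 15)/1.894 = 6.863.

μ = 24.202, σ = 6.863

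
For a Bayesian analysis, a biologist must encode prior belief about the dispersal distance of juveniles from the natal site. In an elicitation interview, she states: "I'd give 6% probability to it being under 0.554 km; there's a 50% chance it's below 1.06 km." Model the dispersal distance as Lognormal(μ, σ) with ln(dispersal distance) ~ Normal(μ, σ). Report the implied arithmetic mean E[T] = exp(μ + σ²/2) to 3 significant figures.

E[T] ≈ 1.16 km

If T ~ Lognormal(μ,σ) then ln T ~ Normal(μ,σ), so the p-quantile of ln T is μ + z_p·σ.
ln(0.554) = -0.5906 and ln(1.06) = 0.05827; z_{0.06} = -1.555, z_{0.5} = 0.
σ = (0.05827 − -0.5906)/(0 − (-1.555)) = 0.417.
μ = -0.5906 − (-1.555)·0.417 = 0.058.
E[T] = exp(μ + σ²/2) = exp(0.058 + 0.0871) = 1.16 km.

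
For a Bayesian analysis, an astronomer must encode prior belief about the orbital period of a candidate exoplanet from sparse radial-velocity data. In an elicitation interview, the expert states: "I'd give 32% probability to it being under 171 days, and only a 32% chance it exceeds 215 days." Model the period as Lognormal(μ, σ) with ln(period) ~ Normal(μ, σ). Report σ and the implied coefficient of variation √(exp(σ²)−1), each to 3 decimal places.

If T ~ Lognormal(μ,σ) then ln T ~ Normal(μ,σ), so the p-quantile of ln T is μ + z_p·σ.
ln(171) = 5.142 and ln(215) = 5.371; z_{0.32} = -0.4677, z_{0.68} = 0.4677.
σ = (5.371 − 5.142)/(0.4677 − (-0.4677)) = 0.245.
μ = 5.142 − (-0.4677)·0.245 = 5.256.
CV = √(exp(σ²)−1) = √(exp(0.0599)−1) = 0.249.

σ ≈ 0.245, CV ≈ 0.249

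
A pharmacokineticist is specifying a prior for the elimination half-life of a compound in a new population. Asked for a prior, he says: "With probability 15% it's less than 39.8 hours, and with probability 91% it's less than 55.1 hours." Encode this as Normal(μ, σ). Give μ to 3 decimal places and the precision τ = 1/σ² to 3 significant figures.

μ = 46.471, τ = 0.0241

For Normal(μ,σ), the p-quantile is μ + z_p·σ. Here z_{0.15} = -1.036, z_{0.91} = 1.341.
So 39.8 = μ − 1.036σ and 55.1 = μ + 1.341σ.
Subtracting: σ = (55.1 − 39.8)/(1.341 − (-1.036)) = 6.436.
Then μ = 39.8 − (-1.036)·6.436 = 46.471.
Precision τ = 1/σ² = 1/6.436² = 0.0241.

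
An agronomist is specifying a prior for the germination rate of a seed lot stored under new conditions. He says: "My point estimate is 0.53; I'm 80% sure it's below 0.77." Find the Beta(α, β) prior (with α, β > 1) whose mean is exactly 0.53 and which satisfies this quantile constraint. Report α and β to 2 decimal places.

With mean 0.53 fixed, write α = 0.53s, β = 0.47s where s = α+β.
Need P(θ < 0.77) = 0.8 under Beta(0.53s, 0.47s). Normal approximation: (q−m)/√(m(1−m)/s) ≈ z_{0.8} = 0.842, so s ≈ 0.53·0.47·(0.842)²/(0.77−0.53)² = 3.1.
At s = 3.1: P(θ<0.77) ≈ 0.796. Adjusting to match 0.8 gives s ≈ 3.15.
So α = 0.53·3.15 ≈ 1.67, β = 0.47·3.15 ≈ 1.48.

α ≈ 1.67, β ≈ 1.48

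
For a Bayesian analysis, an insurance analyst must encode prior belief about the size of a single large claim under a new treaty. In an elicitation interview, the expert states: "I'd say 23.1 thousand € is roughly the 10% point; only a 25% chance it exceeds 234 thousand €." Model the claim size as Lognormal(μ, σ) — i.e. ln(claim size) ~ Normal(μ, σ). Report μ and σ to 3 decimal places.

If T ~ Lognormal(μ,σ) then ln T ~ Normal(μ,σ), so the p-quantile of ln T is μ + z_p·σ.
ln(23.1) = 3.14 and ln(234) = 5.455; z_{0.1} = -1.282, z_{0.75} = 0.6745.
σ = (5.455 − 3.14)/(0.6745 − (-1.282)) = 1.184.
μ = 3.14 − (-1.282)·1.184 = 4.657.

μ ≈ 4.657, σ ≈ 1.184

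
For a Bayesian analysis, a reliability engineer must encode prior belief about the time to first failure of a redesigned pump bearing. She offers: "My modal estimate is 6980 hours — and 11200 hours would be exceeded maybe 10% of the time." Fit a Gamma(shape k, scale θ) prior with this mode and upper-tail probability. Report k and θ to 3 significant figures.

k ≈ 9.41, θ ≈ 830

Gamma(k,θ) with k>1 has mode (k−1)θ, so θ = 6980/(k−1).
Need P(X < 11200) = 0.9 with θ tied to k this way. Start at k = 2, θ = 6980: P(X<11200) ≈ 0.477.
Too low — raise k to concentrate. Iterating converges to k ≈ 9.41.
Then θ = 6980/(9.41−1) ≈ 830.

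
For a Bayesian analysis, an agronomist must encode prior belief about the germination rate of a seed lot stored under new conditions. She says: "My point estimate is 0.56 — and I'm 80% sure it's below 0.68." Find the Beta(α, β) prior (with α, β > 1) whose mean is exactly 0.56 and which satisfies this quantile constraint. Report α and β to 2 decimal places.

With mean 0.56 fixed, write α = 0.56s, β = 0.44s where s = α+β.
Need P(θ < 0.68) = 0.8 under Beta(0.56s, 0.44s). Normal approximation: (q−m)/√(m(1−m)/s) ≈ z_{0.8} = 0.842, so s ≈ 0.56·0.44·(0.842)²/(0.68−0.56)² = 12.1.
At s = 12.1: P(θ<0.68) ≈ 0.797. Adjusting to match 0.8 gives s ≈ 12.40.
So α = 0.56·12.40 ≈ 6.94, β = 0.44·12.40 ≈ 5.46.

α ≈ 6.94, β ≈ 5.46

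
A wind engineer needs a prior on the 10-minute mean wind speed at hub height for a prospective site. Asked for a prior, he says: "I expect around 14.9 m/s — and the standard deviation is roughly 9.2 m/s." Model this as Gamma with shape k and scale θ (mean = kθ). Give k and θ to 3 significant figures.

For Gamma(k, scale θ): mean = kθ, variance = kθ², so CV = 1/√k.
CV = SD/mean = 9.2/14.9 = 0.6174, hence k = 1/CV² = 2.62.
Then θ = mean/k = 14.9/2.62 = 5.68.

k ≈ 2.62, θ ≈ 5.68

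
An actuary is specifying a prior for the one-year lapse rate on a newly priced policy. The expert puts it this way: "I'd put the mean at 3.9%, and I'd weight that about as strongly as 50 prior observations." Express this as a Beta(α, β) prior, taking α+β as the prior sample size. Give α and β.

α = 1.95, β = 48.05

Under the effective-sample-size interpretation, Beta(α, β) has prior mean α/(α+β) and prior sample size α+β.
So α+β = 50 and α/(α+β) = 0.039, giving α = 0.039·50 = 1.95 and β = 50 − 1.95 = 48.05.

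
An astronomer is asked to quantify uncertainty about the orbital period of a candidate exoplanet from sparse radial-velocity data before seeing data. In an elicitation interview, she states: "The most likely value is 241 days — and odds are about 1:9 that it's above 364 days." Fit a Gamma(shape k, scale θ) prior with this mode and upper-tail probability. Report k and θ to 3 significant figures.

Gamma(k,θ) with k>1 has mode (k−1)θ, so θ = 241/(k−1).
Need P(X < 364) = 0.9 with θ tied to k this way. Start at k = 2, θ = 241: P(X<364) ≈ 0.446.
Too low — raise k to concentrate. Iterating converges to k ≈ 12.
Then θ = 241/(12−1) ≈ 22.

k ≈ 12, θ ≈ 22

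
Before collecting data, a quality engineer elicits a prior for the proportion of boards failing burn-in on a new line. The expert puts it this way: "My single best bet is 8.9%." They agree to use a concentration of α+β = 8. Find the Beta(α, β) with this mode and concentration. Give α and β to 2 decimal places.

For α,β > 1 the Beta mode is (α−1)/(α+β−2). With α+β = 8, the mode is (α−1)/6.
Set (α−1)/6 = 0.089 → α = 1 + 0.089·6 = 1.53.
β = 8 − α = 6.47.

α = 1.53, β = 6.47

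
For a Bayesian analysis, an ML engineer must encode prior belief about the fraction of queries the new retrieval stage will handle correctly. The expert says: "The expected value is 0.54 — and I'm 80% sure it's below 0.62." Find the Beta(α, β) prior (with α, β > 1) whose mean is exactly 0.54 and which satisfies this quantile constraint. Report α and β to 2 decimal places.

α ≈ 15.01, β ≈ 12.79

With mean 0.54 fixed, write α = 0.54s, β = 0.46s where s = α+β.
Need P(θ < 0.62) = 0.8 under Beta(0.54s, 0.46s). Normal approximation: (q−m)/√(m(1−m)/s) ≈ z_{0.8} = 0.842, so s ≈ 0.54·0.46·(0.842)²/(0.62−0.54)² = 27.5.
At s = 27.5: P(θ<0.62) ≈ 0.799. Adjusting to match 0.8 gives s ≈ 27.81.
So α = 0.54·27.81 ≈ 15.01, β = 0.46·27.81 ≈ 12.79.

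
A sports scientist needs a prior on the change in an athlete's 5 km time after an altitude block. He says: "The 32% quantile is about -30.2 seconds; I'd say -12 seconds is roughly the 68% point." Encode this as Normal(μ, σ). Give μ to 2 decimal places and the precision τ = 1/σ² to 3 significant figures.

μ = -21.10, τ = 0.00264

The p-quantile of Normal(μ,σ) is μ + z_p·σ, with z_{0.32} = -0.4677 and z_{0.68} = 0.4677.
Eliminate σ: μ = (z₂·x₁ − z₁·x₂)/(z₂ − z₁) = (0.4677·-30.2 − (-0.4677)·-12)/0.9354 = -21.10.
Then σ = (x₂ − x₁)/(z₂ − z₁) = (-12 − -30.2)/0.9354 = 19.46.
Precision τ = 1/σ² = 1/19.46² = 0.00264.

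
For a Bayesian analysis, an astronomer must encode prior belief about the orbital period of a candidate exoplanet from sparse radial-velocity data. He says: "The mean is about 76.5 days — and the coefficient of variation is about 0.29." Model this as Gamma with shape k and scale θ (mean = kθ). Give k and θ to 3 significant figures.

For Gamma(k, scale θ): mean = kθ, variance = kθ², so CV = 1/√k.
CV = 0.29, hence k = 1/CV² = 11.9.
Then θ = mean/k = 76.5/11.9 = 6.43.

k ≈ 11.9, θ ≈ 6.43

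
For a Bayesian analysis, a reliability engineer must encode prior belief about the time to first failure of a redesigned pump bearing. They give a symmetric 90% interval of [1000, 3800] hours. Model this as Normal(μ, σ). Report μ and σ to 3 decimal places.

μ = 2400.000, σ = 851.140

A symmetric 90% interval runs μ ± z·σ with z = 1.645.
Half-width = 1400, so σ = 1400/1.645 = 851.140.
μ is the interval midpoint, 2400.000.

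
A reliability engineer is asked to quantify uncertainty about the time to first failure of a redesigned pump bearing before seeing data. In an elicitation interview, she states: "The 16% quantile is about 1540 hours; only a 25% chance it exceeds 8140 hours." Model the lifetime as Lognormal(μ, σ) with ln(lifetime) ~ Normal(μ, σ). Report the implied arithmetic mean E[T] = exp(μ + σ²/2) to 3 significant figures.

If T ~ Lognormal(μ,σ) then ln T ~ Normal(μ,σ), so the p-quantile of ln T is μ + z_p·σ.
ln(1540) = 7.34 and ln(8140) = 9.005; z_{0.16} = -0.9945, z_{0.75} = 0.6745.
σ = (9.005 − 7.34)/(0.6745 − (-0.9945)) = 0.998.
μ = 7.34 − (-0.9945)·0.998 = 8.332.
E[T] = exp(μ + σ²/2) = exp(8.332 + 0.4976) = 6830 hours.

E[T] ≈ 6830 hours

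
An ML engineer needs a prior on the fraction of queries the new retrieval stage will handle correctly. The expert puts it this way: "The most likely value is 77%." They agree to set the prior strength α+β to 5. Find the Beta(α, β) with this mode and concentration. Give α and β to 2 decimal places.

α = 3.31, β = 1.69

For α,β > 1 the Beta mode is (α−1)/(α+β−2). With α+β = 5, the mode is (α−1)/3.
Set (α−1)/3 = 0.77 → α = 1 + 0.77·3 = 3.31.
β = 5 − α = 1.69.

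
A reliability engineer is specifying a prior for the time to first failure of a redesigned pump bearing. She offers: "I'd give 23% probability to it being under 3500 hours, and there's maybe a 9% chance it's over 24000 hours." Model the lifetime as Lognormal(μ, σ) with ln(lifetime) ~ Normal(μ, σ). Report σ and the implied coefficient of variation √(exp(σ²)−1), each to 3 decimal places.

If T ~ Lognormal(μ,σ) then ln T ~ Normal(μ,σ), so the p-quantile of ln T is μ + z_p·σ.
ln(3500) = 8.161 and ln(24000) = 10.09; z_{0.23} = -0.7388, z_{0.91} = 1.341.
σ = (10.09 − 8.161)/(1.341 − (-0.7388)) = 0.926.
μ = 8.161 − (-0.7388)·0.926 = 8.845.
CV = √(exp(σ²)−1) = √(exp(0.8571)−1) = 1.165.

σ ≈ 0.926, CV ≈ 1.165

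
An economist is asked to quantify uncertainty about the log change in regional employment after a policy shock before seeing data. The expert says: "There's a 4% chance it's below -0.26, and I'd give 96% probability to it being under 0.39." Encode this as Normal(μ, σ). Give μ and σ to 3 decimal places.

For Normal(μ,σ), the p-quantile is μ + z_p·σ. Here z_{0.04} = -1.751, z_{0.96} = 1.751.
So -0.26 = μ − 1.751σ and 0.39 = μ + 1.751σ.
Subtracting: σ = (0.39 − -0.26)/(1.751 − (-1.751)) = 0.186.
Then μ = -0.26 − (-1.751)·0.186 = 0.065.

μ = 0.065, σ = 0.186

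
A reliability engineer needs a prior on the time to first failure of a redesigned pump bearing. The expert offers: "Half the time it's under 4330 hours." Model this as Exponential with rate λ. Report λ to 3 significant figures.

Exponential median = ln 2 / λ, so λ = ln 2 / 4330.0 = 0.00016.

λ ≈ 0.00016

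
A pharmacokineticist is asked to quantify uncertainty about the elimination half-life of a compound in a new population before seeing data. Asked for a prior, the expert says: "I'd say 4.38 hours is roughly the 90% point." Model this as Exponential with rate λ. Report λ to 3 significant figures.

P(T < 4.38) = 1 − e^(−λ·4.38) = 0.9, so λ = −ln(1−0.9)/4.38 = −ln(0.1)/4.38 = 0.526.

λ ≈ 0.526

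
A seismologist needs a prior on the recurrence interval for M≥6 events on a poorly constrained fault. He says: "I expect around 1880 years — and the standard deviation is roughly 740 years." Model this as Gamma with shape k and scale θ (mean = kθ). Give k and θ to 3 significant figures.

k ≈ 6.45, θ ≈ 291

For Gamma(k, scale θ): mean = kθ, variance = kθ², so CV = 1/√k.
CV = SD/mean = 740/1880 = 0.3936, hence k = 1/CV² = 6.45.
Then θ = mean/k = 1880/6.45 = 291.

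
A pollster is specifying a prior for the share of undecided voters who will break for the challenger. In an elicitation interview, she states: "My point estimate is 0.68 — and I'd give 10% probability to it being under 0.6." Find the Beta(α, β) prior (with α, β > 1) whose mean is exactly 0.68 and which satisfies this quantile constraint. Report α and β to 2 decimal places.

With mean 0.68 fixed, write α = 0.68s, β = 0.32s where s = α+β.
Need P(θ < 0.6) = 0.1 under Beta(0.68s, 0.32s). Normal approximation: (q−m)/√(m(1−m)/s) ≈ z_{0.1} = -1.28, so s ≈ 0.68·0.32·(-1.28)²/(0.6−0.68)² = 55.8.
At s = 55.8: P(θ<0.6) ≈ 0.103. Adjusting to match 0.1 gives s ≈ 57.31.
So α = 0.68·57.31 ≈ 38.97, β = 0.32·57.31 ≈ 18.34.

α ≈ 38.97, β ≈ 18.34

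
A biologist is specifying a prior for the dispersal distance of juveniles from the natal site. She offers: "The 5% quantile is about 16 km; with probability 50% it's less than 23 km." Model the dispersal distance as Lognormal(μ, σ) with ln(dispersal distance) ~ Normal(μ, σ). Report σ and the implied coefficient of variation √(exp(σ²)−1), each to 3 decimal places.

If T ~ Lognormal(μ,σ) then ln T ~ Normal(μ,σ), so the p-quantile of ln T is μ + z_p·σ.
ln(16) = 2.773 and ln(23) = 3.135; z_{0.05} = -1.645, z_{0.5} = 0.
σ = (3.135 − 2.773)/(0 − (-1.645)) = 0.221.
μ = 2.773 − (-1.645)·0.221 = 3.135.
CV = √(exp(σ²)−1) = √(exp(0.0487)−1) = 0.223.

σ ≈ 0.221, CV ≈ 0.223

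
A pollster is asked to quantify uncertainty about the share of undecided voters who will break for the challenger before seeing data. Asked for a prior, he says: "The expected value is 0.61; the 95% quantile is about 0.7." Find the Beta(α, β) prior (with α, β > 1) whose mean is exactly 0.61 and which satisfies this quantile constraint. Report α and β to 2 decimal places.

α ≈ 46.17, β ≈ 29.52

With mean 0.61 fixed, write α = 0.61s, β = 0.39s where s = α+β.
Need P(θ < 0.7) = 0.95 under Beta(0.61s, 0.39s). Normal approximation: (q−m)/√(m(1−m)/s) ≈ z_{0.95} = 1.64, so s ≈ 0.61·0.39·(1.64)²/(0.7−0.61)² = 79.5.
At s = 79.5: P(θ<0.7) ≈ 0.954. Adjusting to match 0.95 gives s ≈ 75.69.
So α = 0.61·75.69 ≈ 46.17, β = 0.39·75.69 ≈ 29.52.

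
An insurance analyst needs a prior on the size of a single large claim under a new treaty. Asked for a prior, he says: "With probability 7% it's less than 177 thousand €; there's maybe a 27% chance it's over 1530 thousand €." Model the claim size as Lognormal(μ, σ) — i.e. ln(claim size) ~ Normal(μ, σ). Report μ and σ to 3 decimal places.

If T ~ Lognormal(μ,σ) then ln T ~ Normal(μ,σ), so the p-quantile of ln T is μ + z_p·σ.
ln(177) = 5.176 and ln(1530) = 7.333; z_{0.07} = -1.476, z_{0.73} = 0.6128.
σ = (7.333 − 5.176)/(0.6128 − (-1.476)) = 1.033.
μ = 5.176 − (-1.476)·1.033 = 6.700.

μ ≈ 6.700, σ ≈ 1.033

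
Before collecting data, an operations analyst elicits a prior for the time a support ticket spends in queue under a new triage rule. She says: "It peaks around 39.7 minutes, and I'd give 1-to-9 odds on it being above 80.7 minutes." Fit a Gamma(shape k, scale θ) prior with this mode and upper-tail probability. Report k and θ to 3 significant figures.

Gamma(k,θ) with k>1 has mode (k−1)θ, so θ = 39.7/(k−1).
Need P(X < 80.7) = 0.9 with θ tied to k this way. Start at k = 2, θ = 39.7: P(X<80.7) ≈ 0.603.
Too low — raise k to concentrate. Iterating converges to k ≈ 4.81.
Then θ = 39.7/(4.81−1) ≈ 10.4.

k ≈ 4.81, θ ≈ 10.4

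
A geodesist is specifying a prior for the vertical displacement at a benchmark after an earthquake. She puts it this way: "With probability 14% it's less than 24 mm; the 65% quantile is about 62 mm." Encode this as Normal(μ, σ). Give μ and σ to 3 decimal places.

For Normal(μ,σ), the p-quantile is μ + z_p·σ. Here z_{0.14} = -1.08, z_{0.65} = 0.3853.
So 24 = μ − 1.08σ and 62 = μ + 0.3853σ.
Subtracting: σ = (62 − 24)/(0.3853 − (-1.08)) = 25.927.
Then μ = 24 − (-1.08)·25.927 = 52.010.

μ = 52.010, σ = 25.927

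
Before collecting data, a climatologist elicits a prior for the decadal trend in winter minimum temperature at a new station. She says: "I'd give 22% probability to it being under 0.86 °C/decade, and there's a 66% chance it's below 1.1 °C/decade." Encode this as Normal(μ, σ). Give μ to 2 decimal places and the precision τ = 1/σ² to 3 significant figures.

The p-quantile of Normal(μ,σ) is μ + z_p·σ, with z_{0.22} = -0.7722 and z_{0.66} = 0.4125.
Eliminate σ: μ = (z₂·x₁ − z₁·x₂)/(z₂ − z₁) = (0.4125·0.86 − (-0.7722)·1.1)/1.185 = 1.02.
Then σ = (x₂ − x₁)/(z₂ − z₁) = (1.1 − 0.86)/1.185 = 0.20.
Precision τ = 1/σ² = 1/0.2026² = 24.4.

μ = 1.02, τ = 24.4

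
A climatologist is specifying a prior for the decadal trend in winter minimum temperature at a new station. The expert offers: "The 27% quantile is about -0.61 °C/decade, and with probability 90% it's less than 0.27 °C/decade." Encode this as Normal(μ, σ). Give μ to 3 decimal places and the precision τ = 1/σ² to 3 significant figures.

μ = -0.325, τ = 4.63

For Normal(μ,σ), the p-quantile is μ + z_p·σ. Here z_{0.27} = -0.6128, z_{0.9} = 1.282.
So -0.61 = μ − 0.6128σ and 0.27 = μ + 1.282σ.
Subtracting: σ = (0.27 − -0.61)/(1.282 − (-0.6128)) = 0.465.
Then μ = -0.61 − (-0.6128)·0.465 = -0.325.
Precision τ = 1/σ² = 1/0.4645² = 4.63.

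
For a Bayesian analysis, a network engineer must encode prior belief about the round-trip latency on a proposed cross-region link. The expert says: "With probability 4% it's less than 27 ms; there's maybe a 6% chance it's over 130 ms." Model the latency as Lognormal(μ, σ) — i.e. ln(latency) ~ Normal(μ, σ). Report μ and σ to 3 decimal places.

μ ≈ 4.128, σ ≈ 0.475

If T ~ Lognormal(μ,σ) then ln T ~ Normal(μ,σ), so the p-quantile of ln T is μ + z_p·σ.
ln(27) = 3.296 and ln(130) = 4.868; z_{0.04} = -1.751, z_{0.94} = 1.555.
σ = (4.868 − 3.296)/(1.555 − (-1.751)) = 0.475.
μ = 3.296 − (-1.751)·0.475 = 4.128.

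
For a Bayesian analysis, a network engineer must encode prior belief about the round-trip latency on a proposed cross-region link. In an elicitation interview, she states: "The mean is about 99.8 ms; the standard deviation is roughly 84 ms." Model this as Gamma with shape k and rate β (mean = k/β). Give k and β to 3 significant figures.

k ≈ 1.41, β ≈ 0.0141

For Gamma(k, rate β): mean = k/β, variance = k/β², so CV = 1/√k.
CV = SD/mean = 84/99.8 = 0.8417, hence k = 1/CV² = 1.41.
Then β = k/mean = 1.41/99.8 = 0.0141.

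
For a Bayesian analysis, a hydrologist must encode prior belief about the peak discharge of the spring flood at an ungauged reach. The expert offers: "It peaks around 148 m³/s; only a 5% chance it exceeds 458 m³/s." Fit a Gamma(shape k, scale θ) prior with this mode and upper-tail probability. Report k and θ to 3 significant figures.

k ≈ 3.07, θ ≈ 71.6

Gamma(k,θ) with k>1 has mode (k−1)θ, so θ = 148/(k−1).
Need P(X < 458) = 0.95 with θ tied to k this way. Start at k = 2, θ = 148: P(X<458) ≈ 0.815.
Too low — raise k to concentrate. Iterating converges to k ≈ 3.07.
Then θ = 148/(3.07−1) ≈ 71.6.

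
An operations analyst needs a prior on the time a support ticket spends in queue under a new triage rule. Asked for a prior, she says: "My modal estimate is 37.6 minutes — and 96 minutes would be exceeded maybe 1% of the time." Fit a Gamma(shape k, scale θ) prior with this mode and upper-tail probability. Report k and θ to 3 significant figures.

Gamma(k,θ) with k>1 has mode (k−1)θ, so θ = 37.6/(k−1).
Need P(X < 96) = 0.99 with θ tied to k this way. Start at k = 2, θ = 37.6: P(X<96) ≈ 0.723.
Too low — raise k to concentrate. Iterating converges to k ≈ 6.32.
Then θ = 37.6/(6.32−1) ≈ 7.07.

k ≈ 6.32, θ ≈ 7.07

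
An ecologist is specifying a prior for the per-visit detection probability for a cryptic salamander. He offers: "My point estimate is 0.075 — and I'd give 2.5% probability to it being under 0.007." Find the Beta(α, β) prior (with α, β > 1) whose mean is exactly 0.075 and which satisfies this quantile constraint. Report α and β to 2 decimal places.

With mean 0.075 fixed, write α = 0.075s, β = 0.925s where s = α+β.
Need P(θ < 0.007) = 0.025 under Beta(0.075s, 0.925s). Normal approximation: (q−m)/√(m(1−m)/s) ≈ z_{0.025} = -1.96, so s ≈ 0.075·0.925·(-1.96)²/(0.007−0.075)² = 57.6.
At s = 57.6: P(θ<0.007) ≈ 0.000. Adjusting to match 0.025 gives s ≈ 22.15.
So α = 0.075·22.15 ≈ 1.66, β = 0.925·22.15 ≈ 20.49.

α ≈ 1.66, β ≈ 20.49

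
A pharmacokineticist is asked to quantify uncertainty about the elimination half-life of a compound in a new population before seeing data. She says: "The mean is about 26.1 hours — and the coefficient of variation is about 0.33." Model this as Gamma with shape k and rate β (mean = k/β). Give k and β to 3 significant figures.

For Gamma(k, rate β): mean = k/β, variance = k/β², so CV = 1/√k.
CV = 0.33, hence k = 1/CV² = 9.18.
Then β = k/mean = 9.18/26.1 = 0.352.

k ≈ 9.18, β ≈ 0.352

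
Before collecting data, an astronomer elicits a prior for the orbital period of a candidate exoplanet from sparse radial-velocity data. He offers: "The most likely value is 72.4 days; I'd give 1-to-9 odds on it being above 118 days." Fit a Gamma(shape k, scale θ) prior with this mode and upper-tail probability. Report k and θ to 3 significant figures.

k ≈ 8.89, θ ≈ 9.17

Gamma(k,θ) with k>1 has mode (k−1)θ, so θ = 72.4/(k−1).
Need P(X < 118) = 0.9 with θ tied to k this way. Start at k = 2, θ = 72.4: P(X<118) ≈ 0.485.
Too low — raise k to concentrate. Iterating converges to k ≈ 8.89.
Then θ = 72.4/(8.89−1) ≈ 9.17.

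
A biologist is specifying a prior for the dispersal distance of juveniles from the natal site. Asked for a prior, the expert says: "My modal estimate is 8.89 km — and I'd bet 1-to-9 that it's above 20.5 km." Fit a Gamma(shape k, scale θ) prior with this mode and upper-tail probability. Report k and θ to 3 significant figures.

k ≈ 3.75, θ ≈ 3.23

Gamma(k,θ) with k>1 has mode (k−1)θ, so θ = 8.89/(k−1).
Need P(X < 20.5) = 0.9 with θ tied to k this way. Start at k = 2, θ = 8.89: P(X<20.5) ≈ 0.671.
Too low — raise k to concentrate. Iterating converges to k ≈ 3.75.
Then θ = 8.89/(3.75−1) ≈ 3.23.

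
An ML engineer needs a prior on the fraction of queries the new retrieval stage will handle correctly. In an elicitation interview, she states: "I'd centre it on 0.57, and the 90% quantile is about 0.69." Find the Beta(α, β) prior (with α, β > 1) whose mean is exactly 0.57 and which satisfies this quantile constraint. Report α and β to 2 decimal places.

α ≈ 15.42, β ≈ 11.63

With mean 0.57 fixed, write α = 0.57s, β = 0.43s where s = α+β.
Need P(θ < 0.69) = 0.9 under Beta(0.57s, 0.43s). Normal approximation: (q−m)/√(m(1−m)/s) ≈ z_{0.9} = 1.28, so s ≈ 0.57·0.43·(1.28)²/(0.69−0.57)² = 28.0.
At s = 28.0: P(θ<0.69) ≈ 0.904. Adjusting to match 0.9 gives s ≈ 27.06.
So α = 0.57·27.06 ≈ 15.42, β = 0.43·27.06 ≈ 11.63.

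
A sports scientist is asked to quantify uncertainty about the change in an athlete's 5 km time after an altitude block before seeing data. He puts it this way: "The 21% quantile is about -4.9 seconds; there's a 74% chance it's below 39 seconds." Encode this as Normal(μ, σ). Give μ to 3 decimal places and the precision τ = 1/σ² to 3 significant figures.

For Normal(μ,σ), the p-quantile is μ + z_p·σ. Here z_{0.21} = -0.8064, z_{0.74} = 0.6433.
So -4.9 = μ − 0.8064σ and 39 = μ + 0.6433σ.
Subtracting: σ = (39 − -4.9)/(0.6433 − (-0.8064)) = 30.281.
Then μ = -4.9 − (-0.8064)·30.281 = 19.519.
Precision τ = 1/σ² = 1/30.28² = 0.00109.

μ = 19.519, τ = 0.00109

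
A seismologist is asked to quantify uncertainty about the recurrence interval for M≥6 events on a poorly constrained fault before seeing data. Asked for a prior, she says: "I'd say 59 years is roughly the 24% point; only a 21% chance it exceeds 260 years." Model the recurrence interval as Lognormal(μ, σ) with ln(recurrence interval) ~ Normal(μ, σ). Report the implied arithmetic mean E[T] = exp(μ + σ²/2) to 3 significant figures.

If T ~ Lognormal(μ,σ) then ln T ~ Normal(μ,σ), so the p-quantile of ln T is μ + z_p·σ.
ln(59) = 4.078 and ln(260) = 5.561; z_{0.24} = -0.7063, z_{0.79} = 0.8064.
σ = (5.561 − 4.078)/(0.8064 − (-0.7063)) = 0.980.
μ = 4.078 − (-0.7063)·0.980 = 4.770.
E[T] = exp(μ + σ²/2) = exp(4.770 + 0.4806) = 191 years.

E[T] ≈ 191 years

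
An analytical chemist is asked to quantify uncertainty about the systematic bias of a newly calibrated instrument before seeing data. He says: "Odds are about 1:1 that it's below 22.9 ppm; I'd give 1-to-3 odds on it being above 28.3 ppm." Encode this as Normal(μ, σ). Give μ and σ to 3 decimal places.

μ = 22.900, σ = 8.006

The p-quantile of Normal(μ,σ) is μ + z_p·σ, with z_{0.5} = 0 and z_{0.75} = 0.6745.
Eliminate σ: μ = (z₂·x₁ − z₁·x₂)/(z₂ − z₁) = (0.6745·22.9 − (0)·28.3)/0.6745 = 22.900.
Then σ = (x₂ − x₁)/(z₂ − z₁) = (28.3 − 22.9)/0.6745 = 8.006.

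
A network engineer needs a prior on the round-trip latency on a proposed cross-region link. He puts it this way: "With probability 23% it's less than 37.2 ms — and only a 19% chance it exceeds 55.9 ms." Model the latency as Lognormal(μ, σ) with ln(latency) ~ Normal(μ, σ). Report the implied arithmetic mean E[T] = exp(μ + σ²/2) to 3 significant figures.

If T ~ Lognormal(μ,σ) then ln T ~ Normal(μ,σ), so the p-quantile of ln T is μ + z_p·σ.
ln(37.2) = 3.616 and ln(55.9) = 4.024; z_{0.23} = -0.7388, z_{0.81} = 0.8779.
σ = (4.024 − 3.616)/(0.8779 − (-0.7388)) = 0.252.
μ = 3.616 − (-0.7388)·0.252 = 3.802.
E[T] = exp(μ + σ²/2) = exp(3.802 + 0.0317) = 46.3 ms.

E[T] ≈ 46.3 ms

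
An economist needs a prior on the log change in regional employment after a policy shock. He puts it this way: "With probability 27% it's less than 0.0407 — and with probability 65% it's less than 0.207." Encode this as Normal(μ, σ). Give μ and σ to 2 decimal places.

The p-quantile of Normal(μ,σ) is μ + z_p·σ, with z_{0.27} = -0.6128 and z_{0.65} = 0.3853.
Eliminate σ: μ = (z₂·x₁ − z₁·x₂)/(z₂ − z₁) = (0.3853·0.0407 − (-0.6128)·0.207)/0.9981 = 0.14.
Then σ = (x₂ − x₁)/(z₂ − z₁) = (0.207 − 0.0407)/0.9981 = 0.17.

μ = 0.14, σ = 0.17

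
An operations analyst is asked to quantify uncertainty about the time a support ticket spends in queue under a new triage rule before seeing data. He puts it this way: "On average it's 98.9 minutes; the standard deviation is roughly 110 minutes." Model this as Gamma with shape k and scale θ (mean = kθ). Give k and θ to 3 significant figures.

For Gamma(k, scale θ): mean = kθ, variance = kθ², so CV = 1/√k.
CV = SD/mean = 110/98.9 = 1.112, hence k = 1/CV² = 0.808.
Then θ = mean/k = 98.9/0.808 = 122.

k ≈ 0.808, θ ≈ 122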